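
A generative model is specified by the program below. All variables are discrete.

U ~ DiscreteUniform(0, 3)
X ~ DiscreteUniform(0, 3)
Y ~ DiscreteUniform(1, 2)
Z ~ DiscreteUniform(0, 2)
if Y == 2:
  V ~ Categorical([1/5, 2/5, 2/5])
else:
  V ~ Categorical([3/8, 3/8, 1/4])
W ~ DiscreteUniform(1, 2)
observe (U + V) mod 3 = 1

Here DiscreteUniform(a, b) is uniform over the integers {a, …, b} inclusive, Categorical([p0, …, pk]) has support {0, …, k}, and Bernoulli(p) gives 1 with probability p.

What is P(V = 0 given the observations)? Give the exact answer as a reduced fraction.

Enumerate traces; 192 have nonzero weight after conditioning:
  (U=0, X=0, Y=1, Z=0, V=1, W=1) weight 1/512
  (U=0, X=0, Y=1, Z=0, V=1, W=2) weight 1/512
  (U=0, X=0, Y=1, Z=1, V=1, W=1) weight 1/512
  (U=0, X=0, Y=1, Z=1, V=1, W=2) weight 1/512
  (U=0, X=0, Y=1, Z=2, V=1, W=1) weight 1/512
  (U=0, X=0, Y=1, Z=2, V=1, W=2) weight 1/512
  (U=0, X=0, Y=2, Z=0, V=1, W=1) weight 1/480
  (U=0, X=0, Y=2, Z=0, V=1, W=2) weight 1/480
  (U=1, X=0, Y=1, Z=0, V=0, W=1) weight 1/512
  (U=2, X=0, Y=1, Z=0, V=2, W=1) weight 1/768
  … 182 more
Group by V:
  weight(V=0) = 23/320
  weight(V=1) = 31/160
  weight(V=2) = 13/160
Total weight = 23/320 + 31/160 + 13/160 = 111/320
P(V=0 | obs) = 23/320 / 111/320 = 23/111
P(V=1 | obs) = 31/160 / 111/320 = 62/111
P(V=2 | obs) = 13/160 / 111/320 = 26/111

P(V = 0 | obs) = 23/111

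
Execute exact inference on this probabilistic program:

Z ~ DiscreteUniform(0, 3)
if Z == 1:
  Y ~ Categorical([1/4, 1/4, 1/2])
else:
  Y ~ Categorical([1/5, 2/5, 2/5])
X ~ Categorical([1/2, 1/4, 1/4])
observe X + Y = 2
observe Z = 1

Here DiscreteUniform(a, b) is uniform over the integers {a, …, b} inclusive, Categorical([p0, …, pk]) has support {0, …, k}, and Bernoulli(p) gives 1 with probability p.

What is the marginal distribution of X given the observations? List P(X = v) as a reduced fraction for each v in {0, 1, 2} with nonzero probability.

P(X=0) = 2/3, P(X=1) = 1/6, P(X=2) = 1/6

Enumerate traces; 3 have nonzero weight after conditioning:
  (Z=1, Y=0, X=2) weight 1/64
  (Z=1, Y=1, X=1) weight 1/64
  (Z=1, Y=2, X=0) weight 1/16
Group by X:
  weight(X=0) = 1/16
  weight(X=1) = 1/64
  weight(X=2) = 1/64
Total weight = 1/16 + 1/64 + 1/64 = 3/32
P(X=0 | obs) = 1/16 / 3/32 = 2/3
P(X=1 | obs) = 1/64 / 3/32 = 1/6
P(X=2 | obs) = 1/64 / 3/32 = 1/6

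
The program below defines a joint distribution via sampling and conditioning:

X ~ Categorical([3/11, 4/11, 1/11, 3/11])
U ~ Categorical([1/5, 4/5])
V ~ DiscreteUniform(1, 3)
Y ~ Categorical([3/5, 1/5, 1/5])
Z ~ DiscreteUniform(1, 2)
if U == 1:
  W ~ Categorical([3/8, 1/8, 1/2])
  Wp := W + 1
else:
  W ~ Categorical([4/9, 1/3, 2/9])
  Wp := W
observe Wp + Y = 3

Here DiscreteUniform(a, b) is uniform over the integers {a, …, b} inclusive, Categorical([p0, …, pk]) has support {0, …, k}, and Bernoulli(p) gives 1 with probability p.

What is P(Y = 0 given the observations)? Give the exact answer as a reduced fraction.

Enumerate traces; 120 have nonzero weight after conditioning:
  (X=0, U=0, V=1, Y=1, Z=1, W=2) weight 1/2475
  (X=0, U=0, V=1, Y=1, Z=2, W=2) weight 1/2475
  (X=0, U=0, V=1, Y=2, Z=1, W=1) weight 1/1650
  (X=0, U=0, V=1, Y=2, Z=2, W=1) weight 1/1650
  (X=0, U=0, V=2, Y=1, Z=1, W=2) weight 1/2475
  (X=0, U=0, V=2, Y=1, Z=2, W=2) weight 1/2475
  (X=0, U=0, V=2, Y=2, Z=1, W=1) weight 1/1650
  (X=0, U=0, V=2, Y=2, Z=2, W=1) weight 1/1650
  (X=0, U=1, V=1, Y=0, Z=1, W=2) weight 3/275
  … 111 more
Group by Y:
  weight(Y=0) = 6/25
  weight(Y=1) = 13/450
  weight(Y=2) = 11/150
Total weight = 6/25 + 13/450 + 11/150 = 77/225
P(Y=0 | obs) = 6/25 / 77/225 = 54/77
P(Y=1 | obs) = 13/450 / 77/225 = 13/154
P(Y=2 | obs) = 11/150 / 77/225 = 3/14

P(Y = 0 | obs) = 54/77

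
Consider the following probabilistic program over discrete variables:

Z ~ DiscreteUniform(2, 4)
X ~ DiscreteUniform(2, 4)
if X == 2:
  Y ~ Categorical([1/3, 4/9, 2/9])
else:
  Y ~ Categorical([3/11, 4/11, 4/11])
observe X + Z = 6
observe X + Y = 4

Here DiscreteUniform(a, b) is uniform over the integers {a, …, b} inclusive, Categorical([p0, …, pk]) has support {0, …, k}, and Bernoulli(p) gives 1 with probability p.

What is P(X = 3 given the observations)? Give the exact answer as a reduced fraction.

Enumerate traces; 3 have nonzero weight after conditioning:
  (Z=2, X=4, Y=0) weight 1/33
  (Z=3, X=3, Y=1) weight 4/99
  (Z=4, X=2, Y=2) weight 2/81
Group by X:
  weight(X=2) = 2/81
  weight(X=3) = 4/99
  weight(X=4) = 1/33
Total weight = 2/81 + 4/99 + 1/33 = 85/891
P(X=2 | obs) = 2/81 / 85/891 = 22/85
P(X=3 | obs) = 4/99 / 85/891 = 36/85
P(X=4 | obs) = 1/33 / 85/891 = 27/85

P(X = 3 | obs) = 36/85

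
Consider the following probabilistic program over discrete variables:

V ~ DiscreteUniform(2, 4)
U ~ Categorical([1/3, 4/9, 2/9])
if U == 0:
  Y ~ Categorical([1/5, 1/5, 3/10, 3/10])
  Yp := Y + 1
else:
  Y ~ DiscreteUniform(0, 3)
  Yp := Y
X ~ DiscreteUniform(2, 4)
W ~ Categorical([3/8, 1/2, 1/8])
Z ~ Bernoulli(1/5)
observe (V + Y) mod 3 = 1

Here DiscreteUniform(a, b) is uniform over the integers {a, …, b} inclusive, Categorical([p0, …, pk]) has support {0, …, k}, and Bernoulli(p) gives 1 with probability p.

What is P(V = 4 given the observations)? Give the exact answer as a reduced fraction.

Enumerate traces; 216 have nonzero weight after conditioning:
  (V=2, U=0, Y=2, X=2, W=0, Z=0) weight 1/300
  (V=2, U=0, Y=2, X=2, W=0, Z=1) weight 1/1200
  (V=2, U=0, Y=2, X=2, W=1, Z=0) weight 1/225
  (V=2, U=0, Y=2, X=2, W=1, Z=1) weight 1/900
  (V=2, U=0, Y=2, X=2, W=2, Z=0) weight 1/900
  (V=2, U=0, Y=2, X=2, W=2, Z=1) weight 1/3600
  (V=2, U=0, Y=2, X=3, W=0, Z=0) weight 1/300
  (V=2, U=0, Y=2, X=3, W=0, Z=1) weight 1/1200
  (V=3, U=0, Y=1, X=2, W=0, Z=0) weight 1/450
  (V=4, U=0, Y=0, X=2, W=0, Z=0) weight 1/450
  … 206 more
Group by V:
  weight(V=2) = 4/45
  weight(V=3) = 7/90
  weight(V=4) = 1/6
Total weight = 4/45 + 7/90 + 1/6 = 1/3
P(V=2 | obs) = 4/45 / 1/3 = 4/15
P(V=3 | obs) = 7/90 / 1/3 = 7/30
P(V=4 | obs) = 1/6 / 1/3 = 1/2

P(V = 4 | obs) = 1/2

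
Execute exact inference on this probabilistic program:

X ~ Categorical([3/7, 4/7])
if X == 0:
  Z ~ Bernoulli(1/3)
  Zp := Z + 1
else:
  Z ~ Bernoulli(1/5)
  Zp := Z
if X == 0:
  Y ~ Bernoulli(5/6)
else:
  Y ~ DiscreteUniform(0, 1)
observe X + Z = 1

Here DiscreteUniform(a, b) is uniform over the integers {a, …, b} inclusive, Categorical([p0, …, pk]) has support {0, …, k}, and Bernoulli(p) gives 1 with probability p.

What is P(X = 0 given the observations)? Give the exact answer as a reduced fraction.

P(X = 0 | obs) = 5/21

Enumerate traces; 4 have nonzero weight after conditioning:
  (X=0, Z=1, Y=0) weight 1/42
  (X=0, Z=1, Y=1) weight 5/42
  (X=1, Z=0, Y=0) weight 8/35
  (X=1, Z=0, Y=1) weight 8/35
Group by X:
  weight(X=0) = 1/7
  weight(X=1) = 16/35
Total weight = 1/7 + 16/35 = 3/5
P(X=0 | obs) = 1/7 / 3/5 = 5/21
P(X=1 | obs) = 16/35 / 3/5 = 16/21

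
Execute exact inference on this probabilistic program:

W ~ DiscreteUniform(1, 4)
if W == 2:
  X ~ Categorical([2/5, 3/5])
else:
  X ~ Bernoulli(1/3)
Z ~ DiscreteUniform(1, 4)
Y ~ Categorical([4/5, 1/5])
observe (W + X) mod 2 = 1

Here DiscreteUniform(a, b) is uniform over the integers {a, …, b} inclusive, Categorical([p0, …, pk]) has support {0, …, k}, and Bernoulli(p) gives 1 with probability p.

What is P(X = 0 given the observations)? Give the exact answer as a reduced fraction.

P(X = 0 | obs) = 10/17

Enumerate traces; 32 have nonzero weight after conditioning:
  (W=1, X=0, Z=1, Y=0) weight 1/30
  (W=1, X=0, Z=1, Y=1) weight 1/120
  (W=1, X=0, Z=2, Y=0) weight 1/30
  (W=1, X=0, Z=2, Y=1) weight 1/120
  (W=1, X=0, Z=3, Y=0) weight 1/30
  (W=1, X=0, Z=3, Y=1) weight 1/120
  (W=1, X=0, Z=4, Y=0) weight 1/30
  (W=1, X=0, Z=4, Y=1) weight 1/120
  (W=2, X=1, Z=1, Y=0) weight 3/100
  … 23 more
Group by X:
  weight(X=0) = 1/3
  weight(X=1) = 7/30
Total weight = 1/3 + 7/30 = 17/30
P(X=0 | obs) = 1/3 / 17/30 = 10/17
P(X=1 | obs) = 7/30 / 17/30 = 7/17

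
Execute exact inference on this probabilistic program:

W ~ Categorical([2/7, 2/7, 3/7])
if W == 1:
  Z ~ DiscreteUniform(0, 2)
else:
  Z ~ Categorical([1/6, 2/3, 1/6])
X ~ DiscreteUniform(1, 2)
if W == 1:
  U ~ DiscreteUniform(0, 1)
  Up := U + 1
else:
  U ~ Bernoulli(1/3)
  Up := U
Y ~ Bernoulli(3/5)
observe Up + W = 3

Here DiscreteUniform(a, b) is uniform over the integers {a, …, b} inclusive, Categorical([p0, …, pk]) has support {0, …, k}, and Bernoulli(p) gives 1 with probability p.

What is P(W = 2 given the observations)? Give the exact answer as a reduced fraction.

P(W = 2 | obs) = 1/2

Enumerate traces; 24 have nonzero weight after conditioning:
  (W=1, Z=0, X=1, U=1, Y=0) weight 1/105
  (W=1, Z=0, X=1, U=1, Y=1) weight 1/70
  (W=1, Z=0, X=2, U=1, Y=0) weight 1/105
  (W=1, Z=0, X=2, U=1, Y=1) weight 1/70
  (W=1, Z=1, X=1, U=1, Y=0) weight 1/105
  (W=1, Z=1, X=1, U=1, Y=1) weight 1/70
  (W=1, Z=1, X=2, U=1, Y=0) weight 1/105
  (W=1, Z=1, X=2, U=1, Y=1) weight 1/70
  (W=2, Z=0, X=1, U=1, Y=0) weight 1/210
  … 15 more
Group by W:
  weight(W=1) = 1/7
  weight(W=2) = 1/7
Total weight = 1/7 + 1/7 = 2/7
P(W=1 | obs) = 1/7 / 2/7 = 1/2
P(W=2 | obs) = 1/7 / 2/7 = 1/2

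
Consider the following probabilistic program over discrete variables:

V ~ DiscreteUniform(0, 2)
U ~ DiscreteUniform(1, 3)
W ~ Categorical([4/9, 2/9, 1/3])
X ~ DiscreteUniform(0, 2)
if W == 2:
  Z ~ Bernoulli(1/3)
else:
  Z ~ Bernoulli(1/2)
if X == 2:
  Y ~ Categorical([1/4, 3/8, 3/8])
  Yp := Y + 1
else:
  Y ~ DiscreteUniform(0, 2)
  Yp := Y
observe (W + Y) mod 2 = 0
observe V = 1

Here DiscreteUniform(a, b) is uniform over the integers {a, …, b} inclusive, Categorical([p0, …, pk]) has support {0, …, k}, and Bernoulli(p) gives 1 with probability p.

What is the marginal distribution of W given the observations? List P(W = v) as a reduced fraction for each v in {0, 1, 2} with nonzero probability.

P(W=0) = 188/379, P(W=1) = 50/379, P(W=2) = 141/379

Enumerate traces; 90 have nonzero weight after conditioning:
  (V=1, U=1, W=0, X=0, Z=0, Y=0) weight 2/729
  (V=1, U=1, W=0, X=0, Z=0, Y=2) weight 2/729
  (V=1, U=1, W=0, X=0, Z=1, Y=0) weight 2/729
  (V=1, U=1, W=0, X=0, Z=1, Y=2) weight 2/729
  (V=1, U=1, W=0, X=1, Z=0, Y=0) weight 2/729
  (V=1, U=1, W=0, X=1, Z=0, Y=2) weight 2/729
  (V=1, U=1, W=0, X=1, Z=1, Y=0) weight 2/729
  (V=1, U=1, W=0, X=1, Z=1, Y=2) weight 2/729
  (V=1, U=1, W=1, X=0, Z=0, Y=1) weight 1/729
  (V=1, U=1, W=2, X=0, Z=0, Y=0) weight 2/729
  … 80 more
Group by W:
  weight(W=0) = 47/486
  weight(W=1) = 25/972
  weight(W=2) = 47/648
Total weight = 47/486 + 25/972 + 47/648 = 379/1944
P(W=0 | obs) = 47/486 / 379/1944 = 188/379
P(W=1 | obs) = 25/972 / 379/1944 = 50/379
P(W=2 | obs) = 47/648 / 379/1944 = 141/379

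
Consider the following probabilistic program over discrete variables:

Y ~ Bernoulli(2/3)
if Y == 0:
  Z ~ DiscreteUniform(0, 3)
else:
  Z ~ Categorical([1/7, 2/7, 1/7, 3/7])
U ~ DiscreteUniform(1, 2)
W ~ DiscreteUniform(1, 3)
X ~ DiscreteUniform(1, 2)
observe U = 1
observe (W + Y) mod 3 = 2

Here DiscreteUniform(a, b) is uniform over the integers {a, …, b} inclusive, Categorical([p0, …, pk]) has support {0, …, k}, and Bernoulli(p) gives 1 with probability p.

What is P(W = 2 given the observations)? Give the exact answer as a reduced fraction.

P(W = 2 | obs) = 1/3

Enumerate traces; 16 have nonzero weight after conditioning:
  (Y=0, Z=0, U=1, W=2, X=1) weight 1/144
  (Y=0, Z=0, U=1, W=2, X=2) weight 1/144
  (Y=0, Z=1, U=1, W=2, X=1) weight 1/144
  (Y=0, Z=1, U=1, W=2, X=2) weight 1/144
  (Y=0, Z=2, U=1, W=2, X=1) weight 1/144
  (Y=0, Z=2, U=1, W=2, X=2) weight 1/144
  (Y=0, Z=3, U=1, W=2, X=1) weight 1/144
  (Y=0, Z=3, U=1, W=2, X=2) weight 1/144
  (Y=1, Z=0, U=1, W=1, X=1) weight 1/126
  … 7 more
Group by W:
  weight(W=1) = 1/9
  weight(W=2) = 1/18
Total weight = 1/9 + 1/18 = 1/6
P(W=1 | obs) = 1/9 / 1/6 = 2/3
P(W=2 | obs) = 1/18 / 1/6 = 1/3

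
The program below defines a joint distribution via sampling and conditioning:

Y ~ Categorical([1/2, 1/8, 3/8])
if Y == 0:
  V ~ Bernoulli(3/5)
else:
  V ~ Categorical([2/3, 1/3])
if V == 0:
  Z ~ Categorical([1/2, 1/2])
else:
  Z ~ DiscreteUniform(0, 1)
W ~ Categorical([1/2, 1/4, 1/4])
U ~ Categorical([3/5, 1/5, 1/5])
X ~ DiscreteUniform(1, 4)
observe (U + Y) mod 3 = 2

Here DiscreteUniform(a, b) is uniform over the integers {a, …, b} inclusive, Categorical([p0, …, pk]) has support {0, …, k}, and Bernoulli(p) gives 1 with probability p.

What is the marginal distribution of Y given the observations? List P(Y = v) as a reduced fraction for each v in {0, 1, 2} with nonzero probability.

Enumerate traces; 144 have nonzero weight after conditioning:
  (Y=0, V=0, Z=0, W=0, U=2, X=1) weight 1/400
  (Y=0, V=0, Z=0, W=0, U=2, X=2) weight 1/400
  (Y=0, V=0, Z=0, W=0, U=2, X=3) weight 1/400
  (Y=0, V=0, Z=0, W=0, U=2, X=4) weight 1/400
  (Y=0, V=0, Z=0, W=1, U=2, X=1) weight 1/800
  (Y=0, V=0, Z=0, W=1, U=2, X=2) weight 1/800
  (Y=0, V=0, Z=0, W=1, U=2, X=3) weight 1/800
  (Y=0, V=0, Z=0, W=1, U=2, X=4) weight 1/800
  (Y=1, V=0, Z=0, W=0, U=1, X=1) weight 1/960
  (Y=2, V=0, Z=0, W=0, U=0, X=1) weight 3/320
  … 134 more
Group by Y:
  weight(Y=0) = 1/10
  weight(Y=1) = 1/40
  weight(Y=2) = 9/40
Total weight = 1/10 + 1/40 + 9/40 = 7/20
P(Y=0 | obs) = 1/10 / 7/20 = 2/7
P(Y=1 | obs) = 1/40 / 7/20 = 1/14
P(Y=2 | obs) = 9/40 / 7/20 = 9/14

P(Y=0) = 2/7, P(Y=1) = 1/14, P(Y=2) = 9/14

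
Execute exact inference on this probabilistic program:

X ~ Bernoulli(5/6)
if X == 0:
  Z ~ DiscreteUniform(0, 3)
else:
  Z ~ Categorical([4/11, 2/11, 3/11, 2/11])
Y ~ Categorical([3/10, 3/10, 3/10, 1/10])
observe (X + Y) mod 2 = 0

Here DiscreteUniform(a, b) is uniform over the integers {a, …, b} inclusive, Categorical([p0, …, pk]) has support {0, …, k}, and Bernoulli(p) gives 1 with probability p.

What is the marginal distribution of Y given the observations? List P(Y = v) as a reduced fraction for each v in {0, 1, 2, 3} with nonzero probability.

Enumerate traces; 16 have nonzero weight after conditioning:
  (X=0, Z=0, Y=0) weight 1/80
  (X=0, Z=0, Y=2) weight 1/80
  (X=0, Z=1, Y=0) weight 1/80
  (X=0, Z=1, Y=2) weight 1/80
  (X=0, Z=2, Y=0) weight 1/80
  (X=0, Z=2, Y=2) weight 1/80
  (X=0, Z=3, Y=0) weight 1/80
  (X=0, Z=3, Y=2) weight 1/80
  (X=1, Z=0, Y=1) weight 1/11
  (X=1, Z=0, Y=3) weight 1/33
  … 6 more
Group by Y:
  weight(Y=0) = 1/20
  weight(Y=1) = 1/4
  weight(Y=2) = 1/20
  weight(Y=3) = 1/12
Total weight = 1/20 + 1/4 + 1/20 + 1/12 = 13/30
P(Y=0 | obs) = 1/20 / 13/30 = 3/26
P(Y=1 | obs) = 1/4 / 13/30 = 15/26
P(Y=2 | obs) = 1/20 / 13/30 = 3/26
P(Y=3 | obs) = 1/12 / 13/30 = 5/26

P(Y=0) = 3/26, P(Y=1) = 15/26, P(Y=2) = 3/26, P(Y=3) = 5/26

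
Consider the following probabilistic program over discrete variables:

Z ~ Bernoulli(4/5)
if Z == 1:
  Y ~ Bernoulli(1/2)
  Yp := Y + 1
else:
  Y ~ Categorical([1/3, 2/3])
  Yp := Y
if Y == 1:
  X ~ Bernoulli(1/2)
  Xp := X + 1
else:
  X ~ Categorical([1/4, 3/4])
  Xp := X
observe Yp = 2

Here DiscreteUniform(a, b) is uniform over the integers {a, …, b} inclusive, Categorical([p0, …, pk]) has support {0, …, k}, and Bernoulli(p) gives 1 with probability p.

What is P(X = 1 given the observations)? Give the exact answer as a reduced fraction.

Enumerate traces; 2 have nonzero weight after conditioning:
  (Z=1, Y=1, X=0) weight 1/5
  (Z=1, Y=1, X=1) weight 1/5
Group by X:
  weight(X=0) = 1/5
  weight(X=1) = 1/5
Total weight = 1/5 + 1/5 = 2/5
P(X=0 | obs) = 1/5 / 2/5 = 1/2
P(X=1 | obs) = 1/5 / 2/5 = 1/2

P(X = 1 | obs) = 1/2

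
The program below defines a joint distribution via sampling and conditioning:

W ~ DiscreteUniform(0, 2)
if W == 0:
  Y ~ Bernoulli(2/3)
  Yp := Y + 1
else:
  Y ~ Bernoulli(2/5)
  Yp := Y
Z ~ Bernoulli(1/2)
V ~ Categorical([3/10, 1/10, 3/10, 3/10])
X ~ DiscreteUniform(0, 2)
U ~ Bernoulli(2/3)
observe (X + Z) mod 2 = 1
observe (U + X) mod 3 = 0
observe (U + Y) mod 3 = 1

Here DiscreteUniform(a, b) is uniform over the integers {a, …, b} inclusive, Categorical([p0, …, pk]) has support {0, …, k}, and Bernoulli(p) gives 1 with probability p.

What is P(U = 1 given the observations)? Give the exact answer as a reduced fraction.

Enumerate traces; 24 have nonzero weight after conditioning:
  (W=0, Y=0, Z=1, V=0, X=2, U=1) weight 1/270
  (W=0, Y=0, Z=1, V=1, X=2, U=1) weight 1/810
  (W=0, Y=0, Z=1, V=2, X=2, U=1) weight 1/270
  (W=0, Y=0, Z=1, V=3, X=2, U=1) weight 1/270
  (W=0, Y=1, Z=1, V=0, X=0, U=0) weight 1/270
  (W=0, Y=1, Z=1, V=1, X=0, U=0) weight 1/810
  (W=0, Y=1, Z=1, V=2, X=0, U=0) weight 1/270
  (W=0, Y=1, Z=1, V=3, X=0, U=0) weight 1/270
  … 16 more
Group by U:
  weight(U=0) = 11/405
  weight(U=1) = 23/405
Total weight = 11/405 + 23/405 = 34/405
P(U=0 | obs) = 11/405 / 34/405 = 11/34
P(U=1 | obs) = 23/405 / 34/405 = 23/34

P(U = 1 | obs) = 23/34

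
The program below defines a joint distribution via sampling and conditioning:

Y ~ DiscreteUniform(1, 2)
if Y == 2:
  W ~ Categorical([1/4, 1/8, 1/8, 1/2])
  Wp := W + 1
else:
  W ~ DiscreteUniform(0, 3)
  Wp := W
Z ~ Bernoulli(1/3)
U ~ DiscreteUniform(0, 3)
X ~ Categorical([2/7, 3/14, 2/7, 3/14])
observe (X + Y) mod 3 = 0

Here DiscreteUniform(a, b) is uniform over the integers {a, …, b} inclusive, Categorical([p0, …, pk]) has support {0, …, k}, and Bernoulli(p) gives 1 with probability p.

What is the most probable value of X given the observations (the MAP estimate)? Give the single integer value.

Enumerate traces; 64 have nonzero weight after conditioning:
  (Y=1, W=0, Z=0, U=0, X=2) weight 1/168
  (Y=1, W=0, Z=0, U=1, X=2) weight 1/168
  (Y=1, W=0, Z=0, U=2, X=2) weight 1/168
  (Y=1, W=0, Z=0, U=3, X=2) weight 1/168
  (Y=1, W=0, Z=1, U=0, X=2) weight 1/336
  (Y=1, W=0, Z=1, U=1, X=2) weight 1/336
  (Y=1, W=0, Z=1, U=2, X=2) weight 1/336
  (Y=1, W=0, Z=1, U=3, X=2) weight 1/336
  (Y=2, W=0, Z=0, U=0, X=1) weight 1/224
  … 55 more
Group by X:
  weight(X=1) = 3/28
  weight(X=2) = 1/7
Total weight = 3/28 + 1/7 = 1/4
P(X=1 | obs) = 3/28 / 1/4 = 3/7
P(X=2 | obs) = 1/7 / 1/4 = 4/7
argmax = 2

argmax_v P(X = v | obs) = 2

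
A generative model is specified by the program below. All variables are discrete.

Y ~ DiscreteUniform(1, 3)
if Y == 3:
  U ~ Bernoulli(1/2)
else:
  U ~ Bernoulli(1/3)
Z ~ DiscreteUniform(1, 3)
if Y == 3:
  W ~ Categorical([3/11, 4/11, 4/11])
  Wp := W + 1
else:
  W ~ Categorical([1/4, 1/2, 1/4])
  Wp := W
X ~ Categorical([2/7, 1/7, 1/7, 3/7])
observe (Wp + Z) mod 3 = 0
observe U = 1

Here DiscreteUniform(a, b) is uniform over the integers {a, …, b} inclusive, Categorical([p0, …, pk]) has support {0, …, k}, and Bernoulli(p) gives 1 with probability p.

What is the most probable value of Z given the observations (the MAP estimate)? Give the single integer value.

Enumerate traces; 36 have nonzero weight after conditioning:
  (Y=1, U=1, Z=1, W=2, X=0) weight 1/378
  (Y=1, U=1, Z=1, W=2, X=1) weight 1/756
  (Y=1, U=1, Z=1, W=2, X=2) weight 1/756
  (Y=1, U=1, Z=1, W=2, X=3) weight 1/252
  (Y=1, U=1, Z=2, W=1, X=0) weight 1/189
  (Y=1, U=1, Z=2, W=1, X=1) weight 1/378
  (Y=1, U=1, Z=2, W=1, X=2) weight 1/378
  (Y=1, U=1, Z=2, W=1, X=3) weight 1/126
  (Y=1, U=1, Z=3, W=0, X=0) weight 1/378
  … 27 more
Group by Z:
  weight(Z=1) = 23/594
  weight(Z=2) = 31/594
  weight(Z=3) = 23/594
Total weight = 23/594 + 31/594 + 23/594 = 7/54
P(Z=1 | obs) = 23/594 / 7/54 = 23/77
P(Z=2 | obs) = 31/594 / 7/54 = 31/77
P(Z=3 | obs) = 23/594 / 7/54 = 23/77
argmax = 2

argmax_v P(Z = v | obs) = 2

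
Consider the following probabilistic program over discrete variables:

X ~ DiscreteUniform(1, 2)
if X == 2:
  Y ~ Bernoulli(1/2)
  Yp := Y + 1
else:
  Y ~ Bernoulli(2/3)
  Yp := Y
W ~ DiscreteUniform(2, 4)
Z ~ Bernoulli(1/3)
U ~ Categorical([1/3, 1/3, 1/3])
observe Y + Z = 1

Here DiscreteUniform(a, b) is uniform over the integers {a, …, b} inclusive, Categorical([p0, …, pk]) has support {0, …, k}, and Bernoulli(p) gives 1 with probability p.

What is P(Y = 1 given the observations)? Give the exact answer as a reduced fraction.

P(Y = 1 | obs) = 14/19

Enumerate traces; 36 have nonzero weight after conditioning:
  (X=1, Y=0, W=2, Z=1, U=0) weight 1/162
  (X=1, Y=0, W=2, Z=1, U=1) weight 1/162
  (X=1, Y=0, W=2, Z=1, U=2) weight 1/162
  (X=1, Y=0, W=3, Z=1, U=0) weight 1/162
  (X=1, Y=0, W=3, Z=1, U=1) weight 1/162
  (X=1, Y=0, W=3, Z=1, U=2) weight 1/162
  (X=1, Y=0, W=4, Z=1, U=0) weight 1/162
  (X=1, Y=0, W=4, Z=1, U=1) weight 1/162
  (X=1, Y=1, W=2, Z=0, U=0) weight 2/81
  … 27 more
Group by Y:
  weight(Y=0) = 5/36
  weight(Y=1) = 7/18
Total weight = 5/36 + 7/18 = 19/36
P(Y=0 | obs) = 5/36 / 19/36 = 5/19
P(Y=1 | obs) = 7/18 / 19/36 = 14/19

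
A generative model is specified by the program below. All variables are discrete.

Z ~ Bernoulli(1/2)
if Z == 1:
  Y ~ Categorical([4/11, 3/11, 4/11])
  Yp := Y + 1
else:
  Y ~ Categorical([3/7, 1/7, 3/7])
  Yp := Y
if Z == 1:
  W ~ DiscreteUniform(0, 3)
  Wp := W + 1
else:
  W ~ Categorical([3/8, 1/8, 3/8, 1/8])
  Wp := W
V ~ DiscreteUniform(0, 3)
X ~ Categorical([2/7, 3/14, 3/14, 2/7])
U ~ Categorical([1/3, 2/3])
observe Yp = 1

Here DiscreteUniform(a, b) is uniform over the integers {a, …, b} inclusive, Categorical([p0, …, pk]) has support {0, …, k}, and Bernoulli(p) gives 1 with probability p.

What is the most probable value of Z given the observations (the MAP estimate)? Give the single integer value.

argmax_v P(Z = v | obs) = 1

Enumerate traces; 256 have nonzero weight after conditioning:
  (Z=0, Y=1, W=0, V=0, X=0, U=0) weight 1/1568
  (Z=0, Y=1, W=0, V=0, X=0, U=1) weight 1/784
  (Z=0, Y=1, W=0, V=0, X=1, U=0) weight 3/6272
  (Z=0, Y=1, W=0, V=0, X=1, U=1) weight 3/3136
  (Z=0, Y=1, W=0, V=0, X=2, U=0) weight 3/6272
  (Z=0, Y=1, W=0, V=0, X=2, U=1) weight 3/3136
  (Z=0, Y=1, W=0, V=0, X=3, U=0) weight 1/1568
  (Z=0, Y=1, W=0, V=0, X=3, U=1) weight 1/784
  (Z=1, Y=0, W=0, V=0, X=0, U=0) weight 1/924
  … 247 more
Group by Z:
  weight(Z=0) = 1/14
  weight(Z=1) = 2/11
Total weight = 1/14 + 2/11 = 39/154
P(Z=0 | obs) = 1/14 / 39/154 = 11/39
P(Z=1 | obs) = 2/11 / 39/154 = 28/39
argmax = 1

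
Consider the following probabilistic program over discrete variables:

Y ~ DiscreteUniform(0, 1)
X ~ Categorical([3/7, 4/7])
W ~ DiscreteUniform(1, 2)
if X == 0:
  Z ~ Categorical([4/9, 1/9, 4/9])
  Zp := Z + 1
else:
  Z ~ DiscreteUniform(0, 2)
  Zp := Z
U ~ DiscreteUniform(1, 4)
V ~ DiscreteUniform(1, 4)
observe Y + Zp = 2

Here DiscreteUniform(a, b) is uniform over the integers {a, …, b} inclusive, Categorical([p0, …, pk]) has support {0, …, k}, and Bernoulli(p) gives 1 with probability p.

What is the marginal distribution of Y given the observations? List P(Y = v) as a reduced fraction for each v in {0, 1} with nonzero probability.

Enumerate traces; 128 have nonzero weight after conditioning:
  (Y=0, X=0, W=1, Z=1, U=1, V=1) weight 1/1344
  (Y=0, X=0, W=1, Z=1, U=1, V=2) weight 1/1344
  (Y=0, X=0, W=1, Z=1, U=1, V=3) weight 1/1344
  (Y=0, X=0, W=1, Z=1, U=1, V=4) weight 1/1344
  (Y=0, X=0, W=1, Z=1, U=2, V=1) weight 1/1344
  (Y=0, X=0, W=1, Z=1, U=2, V=2) weight 1/1344
  (Y=0, X=0, W=1, Z=1, U=2, V=3) weight 1/1344
  (Y=0, X=0, W=1, Z=1, U=2, V=4) weight 1/1344
  (Y=1, X=0, W=1, Z=0, U=1, V=1) weight 1/336
  … 119 more
Group by Y:
  weight(Y=0) = 5/42
  weight(Y=1) = 4/21
Total weight = 5/42 + 4/21 = 13/42
P(Y=0 | obs) = 5/42 / 13/42 = 5/13
P(Y=1 | obs) = 4/21 / 13/42 = 8/13

P(Y=0) = 5/13, P(Y=1) = 8/13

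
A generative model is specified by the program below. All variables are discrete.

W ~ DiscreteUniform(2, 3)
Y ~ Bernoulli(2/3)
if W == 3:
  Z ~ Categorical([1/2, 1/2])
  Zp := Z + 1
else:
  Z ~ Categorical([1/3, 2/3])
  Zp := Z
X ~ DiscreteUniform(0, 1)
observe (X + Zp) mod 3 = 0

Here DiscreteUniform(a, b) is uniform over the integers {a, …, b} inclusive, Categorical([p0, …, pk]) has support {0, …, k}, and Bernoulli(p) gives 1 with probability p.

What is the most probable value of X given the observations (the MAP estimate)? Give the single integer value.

argmax_v P(X = v | obs) = 1

Enumerate traces; 4 have nonzero weight after conditioning:
  (W=2, Y=0, Z=0, X=0) weight 1/36
  (W=2, Y=1, Z=0, X=0) weight 1/18
  (W=3, Y=0, Z=1, X=1) weight 1/24
  (W=3, Y=1, Z=1, X=1) weight 1/12
Group by X:
  weight(X=0) = 1/12
  weight(X=1) = 1/8
Total weight = 1/12 + 1/8 = 5/24
P(X=0 | obs) = 1/12 / 5/24 = 2/5
P(X=1 | obs) = 1/8 / 5/24 = 3/5
argmax = 1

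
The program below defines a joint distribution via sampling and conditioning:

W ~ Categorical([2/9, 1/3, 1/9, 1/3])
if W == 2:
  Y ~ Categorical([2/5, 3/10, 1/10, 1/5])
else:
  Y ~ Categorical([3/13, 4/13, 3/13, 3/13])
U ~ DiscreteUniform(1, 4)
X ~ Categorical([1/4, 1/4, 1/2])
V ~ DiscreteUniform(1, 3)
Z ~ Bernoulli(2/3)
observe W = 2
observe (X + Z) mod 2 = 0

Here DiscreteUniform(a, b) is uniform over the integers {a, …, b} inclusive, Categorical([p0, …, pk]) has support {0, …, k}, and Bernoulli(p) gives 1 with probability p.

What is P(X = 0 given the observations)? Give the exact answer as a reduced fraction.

P(X = 0 | obs) = 1/5

Enumerate traces; 144 have nonzero weight after conditioning:
  (W=2, Y=0, U=1, X=0, V=1, Z=0) weight 1/3240
  (W=2, Y=0, U=1, X=0, V=2, Z=0) weight 1/3240
  (W=2, Y=0, U=1, X=0, V=3, Z=0) weight 1/3240
  (W=2, Y=0, U=1, X=1, V=1, Z=1) weight 1/1620
  (W=2, Y=0, U=1, X=1, V=2, Z=1) weight 1/1620
  (W=2, Y=0, U=1, X=1, V=3, Z=1) weight 1/1620
  (W=2, Y=0, U=1, X=2, V=1, Z=0) weight 1/1620
  (W=2, Y=0, U=1, X=2, V=2, Z=0) weight 1/1620
  … 136 more
Group by X:
  weight(X=0) = 1/108
  weight(X=1) = 1/54
  weight(X=2) = 1/54
Total weight = 1/108 + 1/54 + 1/54 = 5/108
P(X=0 | obs) = 1/108 / 5/108 = 1/5
P(X=1 | obs) = 1/54 / 5/108 = 2/5
P(X=2 | obs) = 1/54 / 5/108 = 2/5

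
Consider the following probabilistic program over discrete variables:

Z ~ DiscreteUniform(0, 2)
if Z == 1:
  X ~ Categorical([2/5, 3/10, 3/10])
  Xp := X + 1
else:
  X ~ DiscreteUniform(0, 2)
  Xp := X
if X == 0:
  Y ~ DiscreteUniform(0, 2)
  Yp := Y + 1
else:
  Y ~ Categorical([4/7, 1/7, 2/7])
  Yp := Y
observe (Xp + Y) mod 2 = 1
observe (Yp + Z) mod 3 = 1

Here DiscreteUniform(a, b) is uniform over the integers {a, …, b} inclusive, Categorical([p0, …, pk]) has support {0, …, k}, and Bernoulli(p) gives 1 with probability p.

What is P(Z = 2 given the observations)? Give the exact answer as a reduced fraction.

P(Z = 2 | obs) = 65/176

Enumerate traces; 5 have nonzero weight after conditioning:
  (Z=0, X=2, Y=1) weight 1/63
  (Z=1, X=0, Y=2) weight 2/45
  (Z=1, X=2, Y=0) weight 2/35
  (Z=2, X=0, Y=1) weight 1/27
  (Z=2, X=1, Y=2) weight 2/63
Group by Z:
  weight(Z=0) = 1/63
  weight(Z=1) = 32/315
  weight(Z=2) = 13/189
Total weight = 1/63 + 32/315 + 13/189 = 176/945
P(Z=0 | obs) = 1/63 / 176/945 = 15/176
P(Z=1 | obs) = 32/315 / 176/945 = 6/11
P(Z=2 | obs) = 13/189 / 176/945 = 65/176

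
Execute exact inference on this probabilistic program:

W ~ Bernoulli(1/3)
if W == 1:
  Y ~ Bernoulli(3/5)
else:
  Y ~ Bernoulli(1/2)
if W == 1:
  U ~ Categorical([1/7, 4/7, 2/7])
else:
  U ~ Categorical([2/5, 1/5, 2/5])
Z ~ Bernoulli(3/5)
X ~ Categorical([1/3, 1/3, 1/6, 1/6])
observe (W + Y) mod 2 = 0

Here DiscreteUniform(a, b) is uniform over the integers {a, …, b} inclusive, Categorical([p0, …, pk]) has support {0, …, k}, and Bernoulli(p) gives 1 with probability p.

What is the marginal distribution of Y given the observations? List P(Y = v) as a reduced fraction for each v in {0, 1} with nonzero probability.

P(Y=0) = 5/8, P(Y=1) = 3/8

Enumerate traces; 48 have nonzero weight after conditioning:
  (W=0, Y=0, U=0, Z=0, X=0) weight 4/225
  (W=0, Y=0, U=0, Z=0, X=1) weight 4/225
  (W=0, Y=0, U=0, Z=0, X=2) weight 2/225
  (W=0, Y=0, U=0, Z=0, X=3) weight 2/225
  (W=0, Y=0, U=0, Z=1, X=0) weight 2/75
  (W=0, Y=0, U=0, Z=1, X=1) weight 2/75
  (W=0, Y=0, U=0, Z=1, X=2) weight 1/75
  (W=0, Y=0, U=0, Z=1, X=3) weight 1/75
  (W=1, Y=1, U=0, Z=0, X=0) weight 2/525
  … 39 more
Group by Y:
  weight(Y=0) = 1/3
  weight(Y=1) = 1/5
Total weight = 1/3 + 1/5 = 8/15
P(Y=0 | obs) = 1/3 / 8/15 = 5/8
P(Y=1 | obs) = 1/5 / 8/15 = 3/8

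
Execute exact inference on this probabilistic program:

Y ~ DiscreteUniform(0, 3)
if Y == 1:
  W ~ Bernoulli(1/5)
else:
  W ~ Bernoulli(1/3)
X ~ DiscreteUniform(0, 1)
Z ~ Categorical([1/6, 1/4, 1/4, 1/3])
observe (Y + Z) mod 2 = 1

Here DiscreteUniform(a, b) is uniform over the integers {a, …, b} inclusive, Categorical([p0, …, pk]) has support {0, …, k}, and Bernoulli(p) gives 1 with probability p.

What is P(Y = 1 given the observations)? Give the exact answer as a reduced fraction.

Enumerate traces; 32 have nonzero weight after conditioning:
  (Y=0, W=0, X=0, Z=1) weight 1/48
  (Y=0, W=0, X=0, Z=3) weight 1/36
  (Y=0, W=0, X=1, Z=1) weight 1/48
  (Y=0, W=0, X=1, Z=3) weight 1/36
  (Y=0, W=1, X=0, Z=1) weight 1/96
  (Y=0, W=1, X=0, Z=3) weight 1/72
  (Y=0, W=1, X=1, Z=1) weight 1/96
  (Y=0, W=1, X=1, Z=3) weight 1/72
  (Y=1, W=0, X=0, Z=0) weight 1/60
  (Y=2, W=0, X=0, Z=1) weight 1/48
  … 22 more
Group by Y:
  weight(Y=0) = 7/48
  weight(Y=1) = 5/48
  weight(Y=2) = 7/48
  weight(Y=3) = 5/48
Total weight = 7/48 + 5/48 + 7/48 + 5/48 = 1/2
P(Y=0 | obs) = 7/48 / 1/2 = 7/24
P(Y=1 | obs) = 5/48 / 1/2 = 5/24
P(Y=2 | obs) = 7/48 / 1/2 = 7/24
P(Y=3 | obs) = 5/48 / 1/2 = 5/24

P(Y = 1 | obs) = 5/24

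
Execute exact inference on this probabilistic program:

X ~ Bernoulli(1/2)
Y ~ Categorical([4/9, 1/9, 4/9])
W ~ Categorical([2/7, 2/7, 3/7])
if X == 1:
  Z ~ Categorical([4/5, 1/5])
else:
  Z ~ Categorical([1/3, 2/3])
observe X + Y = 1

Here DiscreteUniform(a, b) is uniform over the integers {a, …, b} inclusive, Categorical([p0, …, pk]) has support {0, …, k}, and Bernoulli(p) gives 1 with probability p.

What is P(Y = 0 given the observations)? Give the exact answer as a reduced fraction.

P(Y = 0 | obs) = 4/5

Enumerate traces; 12 have nonzero weight after conditioning:
  (X=0, Y=1, W=0, Z=0) weight 1/189
  (X=0, Y=1, W=0, Z=1) weight 2/189
  (X=0, Y=1, W=1, Z=0) weight 1/189
  (X=0, Y=1, W=1, Z=1) weight 2/189
  (X=0, Y=1, W=2, Z=0) weight 1/126
  (X=0, Y=1, W=2, Z=1) weight 1/63
  (X=1, Y=0, W=0, Z=0) weight 16/315
  (X=1, Y=0, W=0, Z=1) weight 4/315
  … 4 more
Group by Y:
  weight(Y=0) = 2/9
  weight(Y=1) = 1/18
Total weight = 2/9 + 1/18 = 5/18
P(Y=0 | obs) = 2/9 / 5/18 = 4/5
P(Y=1 | obs) = 1/18 / 5/18 = 1/5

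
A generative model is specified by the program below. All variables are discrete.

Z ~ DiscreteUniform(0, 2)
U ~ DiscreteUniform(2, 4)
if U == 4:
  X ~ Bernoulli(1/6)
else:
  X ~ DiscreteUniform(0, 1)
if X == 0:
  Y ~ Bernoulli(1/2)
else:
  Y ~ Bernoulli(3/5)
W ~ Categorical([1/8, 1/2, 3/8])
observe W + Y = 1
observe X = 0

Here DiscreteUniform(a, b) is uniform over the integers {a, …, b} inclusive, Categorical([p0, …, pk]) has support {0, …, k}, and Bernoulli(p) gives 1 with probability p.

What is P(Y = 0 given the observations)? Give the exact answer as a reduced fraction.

Enumerate traces; 18 have nonzero weight after conditioning:
  (Z=0, U=2, X=0, Y=0, W=1) weight 1/72
  (Z=0, U=2, X=0, Y=1, W=0) weight 1/288
  (Z=0, U=3, X=0, Y=0, W=1) weight 1/72
  (Z=0, U=3, X=0, Y=1, W=0) weight 1/288
  (Z=0, U=4, X=0, Y=0, W=1) weight 5/216
  (Z=0, U=4, X=0, Y=1, W=0) weight 5/864
  (Z=1, U=2, X=0, Y=0, W=1) weight 1/72
  (Z=1, U=2, X=0, Y=1, W=0) weight 1/288
  … 10 more
Group by Y:
  weight(Y=0) = 11/72
  weight(Y=1) = 11/288
Total weight = 11/72 + 11/288 = 55/288
P(Y=0 | obs) = 11/72 / 55/288 = 4/5
P(Y=1 | obs) = 11/288 / 55/288 = 1/5

P(Y = 0 | obs) = 4/5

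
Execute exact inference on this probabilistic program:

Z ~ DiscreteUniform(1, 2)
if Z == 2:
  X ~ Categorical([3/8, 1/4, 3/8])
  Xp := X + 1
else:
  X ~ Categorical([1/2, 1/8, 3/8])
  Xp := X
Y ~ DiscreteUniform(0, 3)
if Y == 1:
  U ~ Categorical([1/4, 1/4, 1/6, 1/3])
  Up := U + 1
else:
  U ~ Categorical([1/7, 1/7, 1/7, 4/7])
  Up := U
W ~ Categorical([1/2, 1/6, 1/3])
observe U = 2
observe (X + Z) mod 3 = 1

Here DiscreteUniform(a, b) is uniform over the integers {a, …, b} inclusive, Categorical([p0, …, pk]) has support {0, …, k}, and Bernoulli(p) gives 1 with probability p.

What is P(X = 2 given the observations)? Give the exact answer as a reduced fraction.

Enumerate traces; 24 have nonzero weight after conditioning:
  (Z=1, X=0, Y=0, U=2, W=0) weight 1/224
  (Z=1, X=0, Y=0, U=2, W=1) weight 1/672
  (Z=1, X=0, Y=0, U=2, W=2) weight 1/336
  (Z=1, X=0, Y=1, U=2, W=0) weight 1/192
  (Z=1, X=0, Y=1, U=2, W=1) weight 1/576
  (Z=1, X=0, Y=1, U=2, W=2) weight 1/288
  (Z=1, X=0, Y=2, U=2, W=0) weight 1/224
  (Z=1, X=0, Y=2, U=2, W=1) weight 1/672
  (Z=2, X=2, Y=0, U=2, W=0) weight 3/896
  … 15 more
Group by X:
  weight(X=0) = 25/672
  weight(X=2) = 25/896
Total weight = 25/672 + 25/896 = 25/384
P(X=0 | obs) = 25/672 / 25/384 = 4/7
P(X=2 | obs) = 25/896 / 25/384 = 3/7

P(X = 2 | obs) = 3/7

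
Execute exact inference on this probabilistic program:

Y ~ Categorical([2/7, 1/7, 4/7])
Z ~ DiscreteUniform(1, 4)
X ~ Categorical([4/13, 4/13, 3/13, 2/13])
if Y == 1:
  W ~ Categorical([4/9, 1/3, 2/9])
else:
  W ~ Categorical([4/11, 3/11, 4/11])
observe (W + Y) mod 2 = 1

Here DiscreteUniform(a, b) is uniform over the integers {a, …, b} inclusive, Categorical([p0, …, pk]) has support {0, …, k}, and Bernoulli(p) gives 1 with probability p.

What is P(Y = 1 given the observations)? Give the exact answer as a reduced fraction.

Enumerate traces; 64 have nonzero weight after conditioning:
  (Y=0, Z=1, X=0, W=1) weight 6/1001
  (Y=0, Z=1, X=1, W=1) weight 6/1001
  (Y=0, Z=1, X=2, W=1) weight 9/2002
  (Y=0, Z=1, X=3, W=1) weight 3/1001
  (Y=0, Z=2, X=0, W=1) weight 6/1001
  (Y=0, Z=2, X=1, W=1) weight 6/1001
  (Y=0, Z=2, X=2, W=1) weight 9/2002
  (Y=0, Z=2, X=3, W=1) weight 3/1001
  (Y=1, Z=1, X=0, W=0) weight 4/819
  (Y=2, Z=1, X=0, W=1) weight 12/1001
  … 54 more
Group by Y:
  weight(Y=0) = 6/77
  weight(Y=1) = 2/21
  weight(Y=2) = 12/77
Total weight = 6/77 + 2/21 + 12/77 = 76/231
P(Y=0 | obs) = 6/77 / 76/231 = 9/38
P(Y=1 | obs) = 2/21 / 76/231 = 11/38
P(Y=2 | obs) = 12/77 / 76/231 = 9/19

P(Y = 1 | obs) = 11/38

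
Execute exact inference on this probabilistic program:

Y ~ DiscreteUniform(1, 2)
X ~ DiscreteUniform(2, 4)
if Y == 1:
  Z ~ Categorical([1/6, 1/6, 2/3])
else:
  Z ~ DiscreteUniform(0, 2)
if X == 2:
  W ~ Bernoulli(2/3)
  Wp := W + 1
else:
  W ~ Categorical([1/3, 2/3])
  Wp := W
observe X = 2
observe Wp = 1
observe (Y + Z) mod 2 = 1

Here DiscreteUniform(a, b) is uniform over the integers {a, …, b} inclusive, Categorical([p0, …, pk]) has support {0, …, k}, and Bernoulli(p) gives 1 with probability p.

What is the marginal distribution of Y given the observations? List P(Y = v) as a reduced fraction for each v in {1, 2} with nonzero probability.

Enumerate traces; 3 have nonzero weight after conditioning:
  (Y=1, X=2, Z=0, W=0) weight 1/108
  (Y=1, X=2, Z=2, W=0) weight 1/27
  (Y=2, X=2, Z=1, W=0) weight 1/54
Group by Y:
  weight(Y=1) = 5/108
  weight(Y=2) = 1/54
Total weight = 5/108 + 1/54 = 7/108
P(Y=1 | obs) = 5/108 / 7/108 = 5/7
P(Y=2 | obs) = 1/54 / 7/108 = 2/7

P(Y=1) = 5/7, P(Y=2) = 2/7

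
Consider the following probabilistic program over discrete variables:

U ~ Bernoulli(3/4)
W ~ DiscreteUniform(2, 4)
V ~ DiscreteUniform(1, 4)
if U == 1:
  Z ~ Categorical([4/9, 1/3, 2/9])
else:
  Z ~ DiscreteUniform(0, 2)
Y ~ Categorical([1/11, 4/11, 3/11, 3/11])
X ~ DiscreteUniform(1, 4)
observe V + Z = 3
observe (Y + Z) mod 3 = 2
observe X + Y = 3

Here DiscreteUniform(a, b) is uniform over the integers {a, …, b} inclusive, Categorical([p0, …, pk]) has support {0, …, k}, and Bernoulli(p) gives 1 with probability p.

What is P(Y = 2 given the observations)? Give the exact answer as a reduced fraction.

P(Y = 2 | obs) = 15/34

Enumerate traces; 18 have nonzero weight after conditioning:
  (U=0, W=2, V=1, Z=2, Y=0, X=3) weight 1/6336
  (U=0, W=2, V=2, Z=1, Y=1, X=2) weight 1/1584
  (U=0, W=2, V=3, Z=0, Y=2, X=1) weight 1/2112
  (U=0, W=3, V=1, Z=2, Y=0, X=3) weight 1/6336
  (U=0, W=3, V=2, Z=1, Y=1, X=2) weight 1/1584
  (U=0, W=3, V=3, Z=0, Y=2, X=1) weight 1/2112
  (U=0, W=4, V=1, Z=2, Y=0, X=3) weight 1/6336
  (U=0, W=4, V=2, Z=1, Y=1, X=2) weight 1/1584
  … 10 more
Group by Y:
  weight(Y=0) = 1/704
  weight(Y=1) = 1/132
  weight(Y=2) = 5/704
Total weight = 1/704 + 1/132 + 5/704 = 17/1056
P(Y=0 | obs) = 1/704 / 17/1056 = 3/34
P(Y=1 | obs) = 1/132 / 17/1056 = 8/17
P(Y=2 | obs) = 5/704 / 17/1056 = 15/34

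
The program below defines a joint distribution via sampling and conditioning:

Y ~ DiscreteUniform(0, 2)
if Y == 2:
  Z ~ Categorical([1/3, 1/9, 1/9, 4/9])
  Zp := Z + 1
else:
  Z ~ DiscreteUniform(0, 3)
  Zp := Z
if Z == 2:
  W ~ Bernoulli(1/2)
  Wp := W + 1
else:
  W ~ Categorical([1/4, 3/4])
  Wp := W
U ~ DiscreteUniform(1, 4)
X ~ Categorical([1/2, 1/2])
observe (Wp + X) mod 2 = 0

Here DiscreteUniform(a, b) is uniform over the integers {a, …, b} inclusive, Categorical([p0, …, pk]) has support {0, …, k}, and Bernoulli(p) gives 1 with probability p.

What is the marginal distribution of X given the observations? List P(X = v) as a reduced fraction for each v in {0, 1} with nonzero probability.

Enumerate traces; 96 have nonzero weight after conditioning:
  (Y=0, Z=0, W=0, U=1, X=0) weight 1/384
  (Y=0, Z=0, W=0, U=2, X=0) weight 1/384
  (Y=0, Z=0, W=0, U=3, X=0) weight 1/384
  (Y=0, Z=0, W=0, U=4, X=0) weight 1/384
  (Y=0, Z=0, W=1, U=1, X=1) weight 1/128
  (Y=0, Z=0, W=1, U=2, X=1) weight 1/128
  (Y=0, Z=0, W=1, U=3, X=1) weight 1/128
  (Y=0, Z=0, W=1, U=4, X=1) weight 1/128
  … 88 more
Group by X:
  weight(X=0) = 65/432
  weight(X=1) = 151/432
Total weight = 65/432 + 151/432 = 1/2
P(X=0 | obs) = 65/432 / 1/2 = 65/216
P(X=1 | obs) = 151/432 / 1/2 = 151/216

P(X=0) = 65/216, P(X=1) = 151/216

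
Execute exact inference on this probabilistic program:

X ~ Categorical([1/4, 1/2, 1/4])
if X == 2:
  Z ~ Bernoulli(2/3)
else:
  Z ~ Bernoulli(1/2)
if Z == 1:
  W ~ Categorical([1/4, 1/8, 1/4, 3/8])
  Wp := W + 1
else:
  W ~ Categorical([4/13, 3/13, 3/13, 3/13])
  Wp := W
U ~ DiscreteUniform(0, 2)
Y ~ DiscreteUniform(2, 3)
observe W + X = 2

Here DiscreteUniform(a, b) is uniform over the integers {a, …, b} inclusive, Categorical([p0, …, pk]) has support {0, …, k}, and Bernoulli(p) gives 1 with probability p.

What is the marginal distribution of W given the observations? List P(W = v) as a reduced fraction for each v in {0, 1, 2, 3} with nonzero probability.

P(W=0) = 14/45, P(W=1) = 37/90, P(W=2) = 5/18

Enumerate traces; 36 have nonzero weight after conditioning:
  (X=0, Z=0, W=2, U=0, Y=2) weight 1/208
  (X=0, Z=0, W=2, U=0, Y=3) weight 1/208
  (X=0, Z=0, W=2, U=1, Y=2) weight 1/208
  (X=0, Z=0, W=2, U=1, Y=3) weight 1/208
  (X=0, Z=0, W=2, U=2, Y=2) weight 1/208
  (X=0, Z=0, W=2, U=2, Y=3) weight 1/208
  (X=0, Z=1, W=2, U=0, Y=2) weight 1/192
  (X=0, Z=1, W=2, U=0, Y=3) weight 1/192
  (X=1, Z=0, W=1, U=0, Y=2) weight 1/104
  (X=2, Z=0, W=0, U=0, Y=2) weight 1/234
  … 26 more
Group by W:
  weight(W=0) = 7/104
  weight(W=1) = 37/416
  weight(W=2) = 25/416
Total weight = 7/104 + 37/416 + 25/416 = 45/208
P(W=0 | obs) = 7/104 / 45/208 = 14/45
P(W=1 | obs) = 37/416 / 45/208 = 37/90
P(W=2 | obs) = 25/416 / 45/208 = 5/18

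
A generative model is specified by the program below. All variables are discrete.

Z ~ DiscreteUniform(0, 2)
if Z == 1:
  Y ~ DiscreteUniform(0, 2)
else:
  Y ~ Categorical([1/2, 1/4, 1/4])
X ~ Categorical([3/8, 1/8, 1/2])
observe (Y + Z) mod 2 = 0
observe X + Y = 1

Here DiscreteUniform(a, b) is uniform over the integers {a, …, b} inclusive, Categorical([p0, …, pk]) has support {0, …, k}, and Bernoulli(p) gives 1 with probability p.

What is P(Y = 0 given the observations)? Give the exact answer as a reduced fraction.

P(Y = 0 | obs) = 1/2

Enumerate traces; 3 have nonzero weight after conditioning:
  (Z=0, Y=0, X=1) weight 1/48
  (Z=1, Y=1, X=0) weight 1/24
  (Z=2, Y=0, X=1) weight 1/48
Group by Y:
  weight(Y=0) = 1/24
  weight(Y=1) = 1/24
Total weight = 1/24 + 1/24 = 1/12
P(Y=0 | obs) = 1/24 / 1/12 = 1/2
P(Y=1 | obs) = 1/24 / 1/12 = 1/2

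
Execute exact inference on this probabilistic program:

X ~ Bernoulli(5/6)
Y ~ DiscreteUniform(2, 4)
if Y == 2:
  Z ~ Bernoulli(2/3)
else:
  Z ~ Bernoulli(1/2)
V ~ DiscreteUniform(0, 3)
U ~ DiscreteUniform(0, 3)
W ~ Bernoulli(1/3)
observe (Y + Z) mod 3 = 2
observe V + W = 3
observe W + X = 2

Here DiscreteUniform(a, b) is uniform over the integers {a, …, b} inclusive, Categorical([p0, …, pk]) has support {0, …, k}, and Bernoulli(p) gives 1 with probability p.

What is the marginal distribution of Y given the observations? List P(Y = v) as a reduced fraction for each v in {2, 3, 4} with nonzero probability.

Enumerate traces; 8 have nonzero weight after conditioning:
  (X=1, Y=2, Z=0, V=2, U=0, W=1) weight 5/2592
  (X=1, Y=2, Z=0, V=2, U=1, W=1) weight 5/2592
  (X=1, Y=2, Z=0, V=2, U=2, W=1) weight 5/2592
  (X=1, Y=2, Z=0, V=2, U=3, W=1) weight 5/2592
  (X=1, Y=4, Z=1, V=2, U=0, W=1) weight 5/1728
  (X=1, Y=4, Z=1, V=2, U=1, W=1) weight 5/1728
  (X=1, Y=4, Z=1, V=2, U=2, W=1) weight 5/1728
  (X=1, Y=4, Z=1, V=2, U=3, W=1) weight 5/1728
Group by Y:
  weight(Y=2) = 5/648
  weight(Y=4) = 5/432
Total weight = 5/648 + 5/432 = 25/1296
P(Y=2 | obs) = 5/648 / 25/1296 = 2/5
P(Y=4 | obs) = 5/432 / 25/1296 = 3/5

P(Y=2) = 2/5, P(Y=4) = 3/5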